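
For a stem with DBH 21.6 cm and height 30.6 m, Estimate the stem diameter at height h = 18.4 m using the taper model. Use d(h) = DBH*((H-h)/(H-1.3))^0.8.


Taper: d(h) = DBH * ((H - h) / (H - 1.3))^0.8
Numerator = H - h = 30.6 - 18.4 = 12.2 m
Denominator = H - 1.3 = 30.6 - 1.3 = 29.3 m
Ratio = 12.2 / 29.3 = 0.41638
d = 21.6 * 0.41638^0.8 = 10.7 cm

10.7


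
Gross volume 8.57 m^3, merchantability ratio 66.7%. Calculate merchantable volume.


Formula: MV = V_total * (merchantable_pct / 100)
Merchantable fraction = 66.7% / 100 = 0.667
MV = 8.57 m^3 * 0.667 = 5.716 m^3

5.716


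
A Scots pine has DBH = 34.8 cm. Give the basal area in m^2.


Formula: BA = pi * (DBH/2)^2 / 10000  (cm^2 to m^2)
Radius = DBH/2 = 34.8/2 = 17.4 cm
BA = pi * 17.4^2 / 10000
   = 951.1486 cm^2 / 10000
   = 0.0951 m^2

0.0951


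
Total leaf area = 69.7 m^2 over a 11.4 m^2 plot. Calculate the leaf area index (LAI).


Formula: LAI = total leaf area / ground area  (dimensionless)
LAI = 69.7 m^2 / 11.4 m^2
LAI = 6.11

6.11


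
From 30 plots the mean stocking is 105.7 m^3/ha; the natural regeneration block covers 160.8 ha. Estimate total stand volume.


Formula: Total Volume = Mean Volume per ha * Total Area
Total Volume = 105.7 m^3/ha * 160.8 ha
Total Volume = 16997 m^3

16997


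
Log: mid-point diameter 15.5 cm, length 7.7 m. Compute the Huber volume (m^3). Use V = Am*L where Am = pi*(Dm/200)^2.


Huber: V = Am * L,  Am = pi*(Dm/200)^2
Am = pi*(15.5/200)^2 = 0.018869 m^2
V = 0.018869*7.7 = 0.1453 m^3

0.1453


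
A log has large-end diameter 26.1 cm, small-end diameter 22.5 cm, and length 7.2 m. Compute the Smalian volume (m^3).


Smalian: V = (A1 + A2)/2 * L,  A = pi*(D/200)^2
A1 = pi*(26.1/200)^2 = 0.053502 m^2
A2 = pi*(22.5/200)^2 = 0.039761 m^2
V = (0.053502+0.039761)/2*7.2 = 0.3357 m^3

0.3357


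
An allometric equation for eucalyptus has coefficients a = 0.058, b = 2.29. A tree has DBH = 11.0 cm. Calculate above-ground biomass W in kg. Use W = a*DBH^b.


Formula: W = a * DBH^b  (allometric power law)
DBH^b = 11.0^2.29 = 242.5433
W = 0.058 * 242.5433 = 14.1 kg

14.1


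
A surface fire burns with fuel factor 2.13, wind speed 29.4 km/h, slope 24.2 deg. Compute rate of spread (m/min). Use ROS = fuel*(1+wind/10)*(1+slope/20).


Formula: ROS = fuel * (1 + wind/10) * (1 + slope/20)
Wind factor = 1 + 29.4/10 = 3.94
Slope factor = 1 + 24.2/20 = 2.21
ROS = 2.13 * 3.94 * 2.21 = 18.55 m/min

18.55


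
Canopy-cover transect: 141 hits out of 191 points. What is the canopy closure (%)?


Formula: Canopy closure = covered points / total points * 100
Closure = 141 / 191 * 100
Closure = 0.7382 * 100 = 73.8%

73.8


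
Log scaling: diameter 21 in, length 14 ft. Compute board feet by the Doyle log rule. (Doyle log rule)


Doyle: BF = (D - 4)^2 * L / 16
Adjusted diameter = 21 - 4 = 17 in
(D-4)^2 = 17^2 = 289
BF = 289 * 14 / 16 = 253 BF

253


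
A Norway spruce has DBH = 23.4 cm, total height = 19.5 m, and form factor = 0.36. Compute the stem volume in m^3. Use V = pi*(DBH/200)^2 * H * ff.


Formula: V = pi * (DBH/200)^2 * H * ff
Radius = DBH/200 = 23.4/200 = 0.117 m
Radius^2 = 0.117^2 = 0.013689 m^2
V = pi * 0.013689 * 19.5 * 0.36
V = 0.302 m^3

0.302


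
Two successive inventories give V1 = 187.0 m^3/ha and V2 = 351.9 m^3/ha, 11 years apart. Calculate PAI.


Formula: PAI = (V_T2 - V_T1) / (T2 - T1)
Volume increment = 351.9 - 187.0 = 164.9 m^3/ha
PAI = 164.9 / 11 = 14.99 m^3/ha/year

14.99


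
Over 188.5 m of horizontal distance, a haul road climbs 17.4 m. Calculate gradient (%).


Formula: Gradient = rise / run * 100
Gradient = 17.4 / 188.5 * 100 = 9.2%

9.2


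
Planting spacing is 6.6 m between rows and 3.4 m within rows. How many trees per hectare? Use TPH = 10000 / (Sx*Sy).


Formula: TPH = 10000 m^2/ha / (spacing_x * spacing_y)
Area per tree = 6.6 m * 3.4 m = 22.44 m^2
TPH = 10000 / 22.44 = 446 trees/ha

446


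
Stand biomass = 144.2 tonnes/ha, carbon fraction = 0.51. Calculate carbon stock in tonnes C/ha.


Formula: Carbon Stock = Biomass * Carbon Fraction
C = 144.2 t/ha * 0.51
C = 73.5 t C/ha

73.5


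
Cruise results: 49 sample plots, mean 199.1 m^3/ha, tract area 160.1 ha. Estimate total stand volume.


Formula: Total Volume = Mean Volume per ha * Total Area
Total Volume = 199.1 m^3/ha * 160.1 ha
Total Volume = 31876 m^3

31876


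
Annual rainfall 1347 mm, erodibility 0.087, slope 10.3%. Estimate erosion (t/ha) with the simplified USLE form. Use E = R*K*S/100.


Formula: E = R * K * S / 100  (simplified USLE)
R * K = 1347 * 0.087 = 117.189
E = 117.189 * 10.3 / 100 = 12.07 t/ha

12.07


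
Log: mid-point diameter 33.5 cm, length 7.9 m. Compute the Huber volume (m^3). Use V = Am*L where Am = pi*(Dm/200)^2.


Huber: V = Am * L,  Am = pi*(Dm/200)^2
Am = pi*(33.5/200)^2 = 0.088141 m^2
V = 0.088141*7.9 = 0.6963 m^3

0.6963


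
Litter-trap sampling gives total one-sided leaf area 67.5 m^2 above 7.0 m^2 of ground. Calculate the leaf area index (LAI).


Formula: LAI = total leaf area / ground area  (dimensionless)
LAI = 67.5 m^2 / 7.0 m^2
LAI = 9.64

9.64


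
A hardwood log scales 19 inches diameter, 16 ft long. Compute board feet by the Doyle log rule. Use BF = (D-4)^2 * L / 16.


Doyle: BF = (D - 4)^2 * L / 16
Adjusted diameter = 19 - 4 = 15 in
(D-4)^2 = 15^2 = 225
BF = 225 * 16 / 16 = 225 BF

225


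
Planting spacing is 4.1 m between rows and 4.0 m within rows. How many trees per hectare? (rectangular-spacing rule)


Formula: TPH = 10000 m^2/ha / (spacing_x * spacing_y)
Area per tree = 4.1 m * 4.0 m = 16.4 m^2
TPH = 10000 / 16.4 = 610 trees/ha

610


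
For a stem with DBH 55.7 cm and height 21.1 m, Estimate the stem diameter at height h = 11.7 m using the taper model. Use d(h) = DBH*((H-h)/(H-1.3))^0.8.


Taper: d(h) = DBH * ((H - h) / (H - 1.3))^0.8
Numerator = H - h = 21.1 - 11.7 = 9.4 m
Denominator = H - 1.3 = 21.1 - 1.3 = 19.8 m
Ratio = 9.4 / 19.8 = 0.47475
d = 55.7 * 0.47475^0.8 = 30.7 cm

30.7


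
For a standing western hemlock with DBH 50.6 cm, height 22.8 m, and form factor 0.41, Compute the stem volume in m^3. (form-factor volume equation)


Formula: V = pi * (DBH/200)^2 * H * ff
Radius = DBH/200 = 50.6/200 = 0.253 m
Radius^2 = 0.253^2 = 0.064009 m^2
V = pi * 0.064009 * 22.8 * 0.41
V = 1.88 m^3

1.88


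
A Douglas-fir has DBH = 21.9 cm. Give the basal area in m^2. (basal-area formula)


Formula: BA = pi * (DBH/2)^2 / 10000  (cm^2 to m^2)
Radius = DBH/2 = 21.9/2 = 10.95 cm
BA = pi * 10.95^2 / 10000
   = 376.6848 cm^2 / 10000
   = 0.0377 m^2

0.0377


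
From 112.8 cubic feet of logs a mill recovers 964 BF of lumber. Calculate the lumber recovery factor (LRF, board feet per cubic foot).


Formula: LRF = Lumber Output (BF) / Log Input (ft^3)
LRF = 964 BF / 112.8 ft^3
LRF = 8.55 BF/ft^3

8.55


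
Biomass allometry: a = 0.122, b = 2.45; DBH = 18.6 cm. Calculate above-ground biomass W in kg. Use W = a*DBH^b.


Formula: W = a * DBH^b  (allometric power law)
DBH^b = 18.6^2.45 = 1289.1597
W = 0.122 * 1289.1597 = 157.3 kg

157.3


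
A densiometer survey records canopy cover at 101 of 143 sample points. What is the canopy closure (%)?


Formula: Canopy closure = covered points / total points * 100
Closure = 101 / 143 * 100
Closure = 0.7063 * 100 = 70.6%

70.6


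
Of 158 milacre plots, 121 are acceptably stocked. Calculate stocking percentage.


Formula: Stocking % = stocked plots / total plots * 100
Stocking = 121 / 158 * 100
Stocking = 0.7658 * 100 = 76.6%

76.6


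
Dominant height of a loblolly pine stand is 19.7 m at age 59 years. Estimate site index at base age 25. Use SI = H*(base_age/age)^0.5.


Formula: SI = H_dom * (base_age / age)^0.5
Age ratio = 25 / 59 = 0.42373
sqrt(age_ratio) = 0.65094
SI = 19.7 * 0.65094 = 12.8 m

12.8


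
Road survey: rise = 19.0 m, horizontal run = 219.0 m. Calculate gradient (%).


Formula: Gradient = rise / run * 100
Gradient = 19.0 / 219.0 * 100 = 8.7%

8.7


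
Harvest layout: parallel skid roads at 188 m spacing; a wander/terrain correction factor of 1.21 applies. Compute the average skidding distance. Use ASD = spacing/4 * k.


Formula: ASD = (spacing / 4) * correction
Uncorrected distance = spacing / 4 = 188 / 4 = 47 m
ASD = 47 * 1.21 = 57 m

57


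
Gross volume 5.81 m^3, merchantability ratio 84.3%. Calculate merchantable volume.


Formula: MV = V_total * (merchantable_pct / 100)
Merchantable fraction = 84.3% / 100 = 0.843
MV = 5.81 m^3 * 0.843 = 4.898 m^3

4.898


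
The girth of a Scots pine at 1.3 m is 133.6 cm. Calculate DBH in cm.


Formula: DBH = C / pi
DBH = 133.6 / pi
pi = 3.14159...
DBH = 42.5 cm

42.5


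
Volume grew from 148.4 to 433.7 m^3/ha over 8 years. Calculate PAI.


Formula: PAI = (V_T2 - V_T1) / (T2 - T1)
Volume increment = 433.7 - 148.4 = 285.3 m^3/ha
PAI = 285.3 / 8 = 35.66 m^3/ha/year

35.66


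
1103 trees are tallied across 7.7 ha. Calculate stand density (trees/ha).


Formula: Stand Density = N_trees / Area_ha
Density = 1103 trees / 7.7 ha
Density = 143 trees/ha

143


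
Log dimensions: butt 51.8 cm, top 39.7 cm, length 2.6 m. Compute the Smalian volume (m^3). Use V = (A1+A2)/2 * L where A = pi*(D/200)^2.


Smalian: V = (A1 + A2)/2 * L,  A = pi*(D/200)^2
A1 = pi*(51.8/200)^2 = 0.210741 m^2
A2 = pi*(39.7/200)^2 = 0.123786 m^2
V = (0.210741+0.123786)/2*2.6 = 0.4349 m^3

0.4349


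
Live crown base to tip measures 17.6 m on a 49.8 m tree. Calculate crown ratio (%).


Formula: Crown Ratio = (Crown Length / Total Height) * 100
CR = (17.6 m / 49.8 m) * 100
CR = 0.3534 * 100 = 35.3%

35.3


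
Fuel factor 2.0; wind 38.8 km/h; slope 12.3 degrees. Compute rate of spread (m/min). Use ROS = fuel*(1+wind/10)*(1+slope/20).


Formula: ROS = fuel * (1 + wind/10) * (1 + slope/20)
Wind factor = 1 + 38.8/10 = 4.88
Slope factor = 1 + 12.3/20 = 1.615
ROS = 2.0 * 4.88 * 1.615 = 15.76 m/min

15.76


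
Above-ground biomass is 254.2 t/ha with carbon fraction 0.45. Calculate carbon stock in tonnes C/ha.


Formula: Carbon Stock = Biomass * Carbon Fraction
C = 254.2 t/ha * 0.45
C = 114.4 t C/ha

114.4


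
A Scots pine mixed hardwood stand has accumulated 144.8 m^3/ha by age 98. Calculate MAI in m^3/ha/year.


Formula: MAI = Total Volume / Stand Age
MAI = 144.8 m^3/ha / 98 years
MAI = 1.48 m^3/ha/year

1.48


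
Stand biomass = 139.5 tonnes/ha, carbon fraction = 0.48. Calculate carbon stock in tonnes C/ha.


Formula: Carbon Stock = Biomass * Carbon Fraction
C = 139.5 t/ha * 0.48
C = 67.0 t C/ha

67.0


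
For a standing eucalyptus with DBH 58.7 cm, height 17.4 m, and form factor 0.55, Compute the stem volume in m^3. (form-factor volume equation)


Formula: V = pi * (DBH/200)^2 * H * ff
Radius = DBH/200 = 58.7/200 = 0.2935 m
Radius^2 = 0.2935^2 = 0.08614225 m^2
V = pi * 0.08614225 * 17.4 * 0.55
V = 2.59 m^3

2.59


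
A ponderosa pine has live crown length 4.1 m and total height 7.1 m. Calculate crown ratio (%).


Formula: Crown Ratio = (Crown Length / Total Height) * 100
CR = (4.1 m / 7.1 m) * 100
CR = 0.5775 * 100 = 57.7%

57.7


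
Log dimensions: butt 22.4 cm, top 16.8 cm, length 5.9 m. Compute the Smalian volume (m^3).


Smalian: V = (A1 + A2)/2 * L,  A = pi*(D/200)^2
A1 = pi*(22.4/200)^2 = 0.039408 m^2
A2 = pi*(16.8/200)^2 = 0.022167 m^2
V = (0.039408+0.022167)/2*5.9 = 0.1816 m^3

0.1816


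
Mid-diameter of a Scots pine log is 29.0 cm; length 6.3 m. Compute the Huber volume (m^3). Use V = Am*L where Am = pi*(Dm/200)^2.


Huber: V = Am * L,  Am = pi*(Dm/200)^2
Am = pi*(29.0/200)^2 = 0.066052 m^2
V = 0.066052*6.3 = 0.4161 m^3

0.4161


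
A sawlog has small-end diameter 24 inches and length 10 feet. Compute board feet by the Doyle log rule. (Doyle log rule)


Doyle: BF = (D - 4)^2 * L / 16
Adjusted diameter = 24 - 4 = 20 in
(D-4)^2 = 20^2 = 400
BF = 400 * 10 / 16 = 250 BF

250


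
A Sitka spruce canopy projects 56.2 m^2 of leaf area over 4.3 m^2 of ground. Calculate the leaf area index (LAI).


Formula: LAI = total leaf area / ground area  (dimensionless)
LAI = 56.2 m^2 / 4.3 m^2
LAI = 13.07

13.07


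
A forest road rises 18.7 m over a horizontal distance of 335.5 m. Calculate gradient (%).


Formula: Gradient = rise / run * 100
Gradient = 18.7 / 335.5 * 100 = 5.6%

5.6


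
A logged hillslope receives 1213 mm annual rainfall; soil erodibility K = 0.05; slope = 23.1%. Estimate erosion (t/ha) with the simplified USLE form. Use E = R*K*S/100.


Formula: E = R * K * S / 100  (simplified USLE)
R * K = 1213 * 0.05 = 60.65
E = 60.65 * 23.1 / 100 = 14.01 t/ha

14.01


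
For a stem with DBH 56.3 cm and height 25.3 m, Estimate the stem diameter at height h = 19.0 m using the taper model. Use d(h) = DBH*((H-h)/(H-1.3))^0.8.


Taper: d(h) = DBH * ((H - h) / (H - 1.3))^0.8
Numerator = H - h = 25.3 - 19.0 = 6.3 m
Denominator = H - 1.3 = 25.3 - 1.3 = 24.0 m
Ratio = 6.3 / 24.0 = 0.2625
d = 56.3 * 0.2625^0.8 = 19.3 cm

19.3


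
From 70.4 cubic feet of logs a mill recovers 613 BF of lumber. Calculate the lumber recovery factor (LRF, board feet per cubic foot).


Formula: LRF = Lumber Output (BF) / Log Input (ft^3)
LRF = 613 BF / 70.4 ft^3
LRF = 8.71 BF/ft^3

8.71


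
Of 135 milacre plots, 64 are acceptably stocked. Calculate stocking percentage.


Formula: Stocking % = stocked plots / total plots * 100
Stocking = 64 / 135 * 100
Stocking = 0.4741 * 100 = 47.4%

47.4


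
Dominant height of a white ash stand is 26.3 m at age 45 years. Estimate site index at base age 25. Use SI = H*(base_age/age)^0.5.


Formula: SI = H_dom * (base_age / age)^0.5
Age ratio = 25 / 45 = 0.55556
sqrt(age_ratio) = 0.74536
SI = 26.3 * 0.74536 = 19.6 m

19.6


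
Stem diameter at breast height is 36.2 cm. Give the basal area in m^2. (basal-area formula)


Formula: BA = pi * (DBH/2)^2 / 10000  (cm^2 to m^2)
Radius = DBH/2 = 36.2/2 = 18.1 cm
BA = pi * 18.1^2 / 10000
   = 1029.2172 cm^2 / 10000
   = 0.1029 m^2

0.1029


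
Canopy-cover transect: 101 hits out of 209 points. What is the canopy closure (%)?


Formula: Canopy closure = covered points / total points * 100
Closure = 101 / 209 * 100
Closure = 0.4833 * 100 = 48.3%

48.3


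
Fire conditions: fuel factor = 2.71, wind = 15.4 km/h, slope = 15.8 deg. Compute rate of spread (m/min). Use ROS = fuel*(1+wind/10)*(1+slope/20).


Formula: ROS = fuel * (1 + wind/10) * (1 + slope/20)
Wind factor = 1 + 15.4/10 = 2.54
Slope factor = 1 + 15.8/20 = 1.79
ROS = 2.71 * 2.54 * 1.79 = 12.32 m/min

12.32


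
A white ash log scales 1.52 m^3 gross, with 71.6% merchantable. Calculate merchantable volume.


Formula: MV = V_total * (merchantable_pct / 100)
Merchantable fraction = 71.6% / 100 = 0.716
MV = 1.52 m^3 * 0.716 = 1.088 m^3

1.088


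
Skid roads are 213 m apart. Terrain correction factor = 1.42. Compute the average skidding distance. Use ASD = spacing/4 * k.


Formula: ASD = (spacing / 4) * correction
Uncorrected distance = spacing / 4 = 213 / 4 = 53.25 m
ASD = 53.25 * 1.42 = 76 m

76


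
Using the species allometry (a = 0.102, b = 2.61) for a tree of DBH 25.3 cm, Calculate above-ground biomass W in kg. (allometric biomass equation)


Formula: W = a * DBH^b  (allometric power law)
DBH^b = 25.3^2.61 = 4593.5089
W = 0.102 * 4593.5089 = 468.5 kg

468.5


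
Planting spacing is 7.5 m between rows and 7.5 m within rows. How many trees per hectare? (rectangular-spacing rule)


Formula: TPH = 10000 m^2/ha / (spacing_x * spacing_y)
Area per tree = 7.5 m * 7.5 m = 56.25 m^2
TPH = 10000 / 56.25 = 178 trees/ha

178


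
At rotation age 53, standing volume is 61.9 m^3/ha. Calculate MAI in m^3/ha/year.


Formula: MAI = Total Volume / Stand Age
MAI = 61.9 m^3/ha / 53 years
MAI = 1.17 m^3/ha/year

1.17


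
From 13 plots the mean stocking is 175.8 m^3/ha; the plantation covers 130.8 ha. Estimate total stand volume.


Formula: Total Volume = Mean Volume per ha * Total Area
Total Volume = 175.8 m^3/ha * 130.8 ha
Total Volume = 22995 m^3

22995


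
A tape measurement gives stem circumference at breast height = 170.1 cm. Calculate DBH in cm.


Formula: DBH = C / pi
DBH = 170.1 / pi
pi = 3.14159...
DBH = 54.1 cm

54.1


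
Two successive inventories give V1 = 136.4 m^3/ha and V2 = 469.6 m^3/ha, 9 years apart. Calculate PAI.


Formula: PAI = (V_T2 - V_T1) / (T2 - T1)
Volume increment = 469.6 - 136.4 = 333.2 m^3/ha
PAI = 333.2 / 9 = 37.02 m^3/ha/year

37.02


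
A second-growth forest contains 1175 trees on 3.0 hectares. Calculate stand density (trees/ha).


Formula: Stand Density = N_trees / Area_ha
Density = 1175 trees / 3.0 ha
Density = 392 trees/ha

392


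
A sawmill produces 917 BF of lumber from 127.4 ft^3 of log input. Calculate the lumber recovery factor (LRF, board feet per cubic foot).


Formula: LRF = Lumber Output (BF) / Log Input (ft^3)
LRF = 917 BF / 127.4 ft^3
LRF = 7.2 BF/ft^3

7.2


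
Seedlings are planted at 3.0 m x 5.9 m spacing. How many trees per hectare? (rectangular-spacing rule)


Formula: TPH = 10000 m^2/ha / (spacing_x * spacing_y)
Area per tree = 3.0 m * 5.9 m = 17.7 m^2
TPH = 10000 / 17.7 = 565 trees/ha

565


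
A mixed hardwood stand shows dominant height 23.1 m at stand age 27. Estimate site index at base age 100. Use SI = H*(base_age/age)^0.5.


Formula: SI = H_dom * (base_age / age)^0.5
Age ratio = 100 / 27 = 3.7037
sqrt(age_ratio) = 1.9245
SI = 23.1 * 1.9245 = 44.5 m

44.5


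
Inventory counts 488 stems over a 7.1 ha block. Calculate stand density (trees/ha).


Formula: Stand Density = N_trees / Area_ha
Density = 488 trees / 7.1 ha
Density = 69 trees/ha

69


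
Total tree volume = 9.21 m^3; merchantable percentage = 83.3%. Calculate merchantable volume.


Formula: MV = V_total * (merchantable_pct / 100)
Merchantable fraction = 83.3% / 100 = 0.833
MV = 9.21 m^3 * 0.833 = 7.672 m^3

7.672


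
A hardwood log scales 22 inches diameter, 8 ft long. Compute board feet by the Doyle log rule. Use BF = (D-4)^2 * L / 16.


Doyle: BF = (D - 4)^2 * L / 16
Adjusted diameter = 22 - 4 = 18 in
(D-4)^2 = 18^2 = 324
BF = 324 * 8 / 16 = 162 BF

162


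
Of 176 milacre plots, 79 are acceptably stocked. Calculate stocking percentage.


Formula: Stocking % = stocked plots / total plots * 100
Stocking = 79 / 176 * 100
Stocking = 0.4489 * 100 = 44.9%

44.9


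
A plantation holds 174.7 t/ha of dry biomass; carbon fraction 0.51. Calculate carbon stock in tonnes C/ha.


Formula: Carbon Stock = Biomass * Carbon Fraction
C = 174.7 t/ha * 0.51
C = 89.1 t C/ha

89.1


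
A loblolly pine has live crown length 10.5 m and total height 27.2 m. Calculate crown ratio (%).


Formula: Crown Ratio = (Crown Length / Total Height) * 100
CR = (10.5 m / 27.2 m) * 100
CR = 0.386 * 100 = 38.6%

38.6


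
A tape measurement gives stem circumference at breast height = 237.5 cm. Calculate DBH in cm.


Formula: DBH = C / pi
DBH = 237.5 / pi
pi = 3.14159...
DBH = 75.6 cm

75.6


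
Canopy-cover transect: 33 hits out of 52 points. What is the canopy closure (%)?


Formula: Canopy closure = covered points / total points * 100
Closure = 33 / 52 * 100
Closure = 0.6346 * 100 = 63.5%

63.5


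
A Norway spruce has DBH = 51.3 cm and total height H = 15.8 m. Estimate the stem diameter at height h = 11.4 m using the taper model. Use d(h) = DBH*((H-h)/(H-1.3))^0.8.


Taper: d(h) = DBH * ((H - h) / (H - 1.3))^0.8
Numerator = H - h = 15.8 - 11.4 = 4.4 m
Denominator = H - 1.3 = 15.8 - 1.3 = 14.5 m
Ratio = 4.4 / 14.5 = 0.30345
d = 51.3 * 0.30345^0.8 = 19.8 cm

19.8


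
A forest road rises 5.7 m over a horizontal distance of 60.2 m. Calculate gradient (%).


Formula: Gradient = rise / run * 100
Gradient = 5.7 / 60.2 * 100 = 9.5%

9.5


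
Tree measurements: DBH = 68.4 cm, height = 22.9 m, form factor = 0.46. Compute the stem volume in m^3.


Formula: V = pi * (DBH/200)^2 * H * ff
Radius = DBH/200 = 68.4/200 = 0.342 m
Radius^2 = 0.342^2 = 0.116964 m^2
V = pi * 0.116964 * 22.9 * 0.46
V = 3.871 m^3

3.871


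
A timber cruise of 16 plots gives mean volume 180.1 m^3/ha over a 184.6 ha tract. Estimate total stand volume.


Formula: Total Volume = Mean Volume per ha * Total Area
Total Volume = 180.1 m^3/ha * 184.6 ha
Total Volume = 33246 m^3

33246


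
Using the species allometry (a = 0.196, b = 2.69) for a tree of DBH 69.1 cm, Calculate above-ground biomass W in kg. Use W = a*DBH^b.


Formula: W = a * DBH^b  (allometric power law)
DBH^b = 69.1^2.69 = 88755.6374
W = 0.196 * 88755.6374 = 17396.1 kg

17396.1


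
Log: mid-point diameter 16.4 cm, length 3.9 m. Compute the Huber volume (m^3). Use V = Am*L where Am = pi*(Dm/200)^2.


Huber: V = Am * L,  Am = pi*(Dm/200)^2
Am = pi*(16.4/200)^2 = 0.021124 m^2
V = 0.021124*3.9 = 0.0824 m^3

0.0824


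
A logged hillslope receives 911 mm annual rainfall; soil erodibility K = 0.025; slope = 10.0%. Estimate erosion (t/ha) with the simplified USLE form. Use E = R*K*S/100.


Formula: E = R * K * S / 100  (simplified USLE)
R * K = 911 * 0.025 = 22.775
E = 22.775 * 10.0 / 100 = 2.28 t/ha

2.28


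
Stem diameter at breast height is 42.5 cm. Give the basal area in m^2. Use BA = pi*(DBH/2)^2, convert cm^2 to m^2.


Formula: BA = pi * (DBH/2)^2 / 10000  (cm^2 to m^2)
Radius = DBH/2 = 42.5/2 = 21.25 cm
BA = pi * 21.25^2 / 10000
   = 1418.6254 cm^2 / 10000
   = 0.1419 m^2

0.1419


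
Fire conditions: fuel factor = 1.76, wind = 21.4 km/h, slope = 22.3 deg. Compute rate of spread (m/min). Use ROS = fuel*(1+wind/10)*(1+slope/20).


Formula: ROS = fuel * (1 + wind/10) * (1 + slope/20)
Wind factor = 1 + 21.4/10 = 3.14
Slope factor = 1 + 22.3/20 = 2.115
ROS = 1.76 * 3.14 * 2.115 = 11.69 m/min

11.69


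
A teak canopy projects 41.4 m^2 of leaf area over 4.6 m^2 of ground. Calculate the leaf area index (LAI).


Formula: LAI = total leaf area / ground area  (dimensionless)
LAI = 41.4 m^2 / 4.6 m^2
LAI = 9.0

9.0


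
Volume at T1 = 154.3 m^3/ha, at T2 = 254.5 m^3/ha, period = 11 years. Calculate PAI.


Formula: PAI = (V_T2 - V_T1) / (T2 - T1)
Volume increment = 254.5 - 154.3 = 100.2 m^3/ha
PAI = 100.2 / 11 = 9.11 m^3/ha/year

9.11


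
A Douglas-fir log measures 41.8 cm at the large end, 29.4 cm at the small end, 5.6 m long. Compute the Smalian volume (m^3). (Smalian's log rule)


Smalian: V = (A1 + A2)/2 * L,  A = pi*(D/200)^2
A1 = pi*(41.8/200)^2 = 0.137228 m^2
A2 = pi*(29.4/200)^2 = 0.067887 m^2
V = (0.137228+0.067887)/2*5.6 = 0.5743 m^3

0.5743


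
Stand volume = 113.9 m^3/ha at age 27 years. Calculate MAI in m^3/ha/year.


Formula: MAI = Total Volume / Stand Age
MAI = 113.9 m^3/ha / 27 years
MAI = 4.22 m^3/ha/year

4.22


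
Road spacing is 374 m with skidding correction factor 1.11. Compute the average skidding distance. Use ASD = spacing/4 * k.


Formula: ASD = (spacing / 4) * correction
Uncorrected distance = spacing / 4 = 374 / 4 = 93.5 m
ASD = 93.5 * 1.11 = 104 m

104


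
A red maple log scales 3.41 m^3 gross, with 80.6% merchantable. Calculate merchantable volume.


Formula: MV = V_total * (merchantable_pct / 100)
Merchantable fraction = 80.6% / 100 = 0.806
MV = 3.41 m^3 * 0.806 = 2.748 m^3

2.748


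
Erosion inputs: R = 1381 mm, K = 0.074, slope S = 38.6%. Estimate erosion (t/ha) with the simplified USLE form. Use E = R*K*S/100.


Formula: E = R * K * S / 100  (simplified USLE)
R * K = 1381 * 0.074 = 102.194
E = 102.194 * 38.6 / 100 = 39.45 t/ha

39.45


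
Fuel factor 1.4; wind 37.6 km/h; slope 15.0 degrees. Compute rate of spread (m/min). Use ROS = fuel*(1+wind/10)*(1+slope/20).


Formula: ROS = fuel * (1 + wind/10) * (1 + slope/20)
Wind factor = 1 + 37.6/10 = 4.76
Slope factor = 1 + 15.0/20 = 1.75
ROS = 1.4 * 4.76 * 1.75 = 11.66 m/min

11.66


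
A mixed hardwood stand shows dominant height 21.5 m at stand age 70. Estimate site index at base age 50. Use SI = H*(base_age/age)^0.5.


Formula: SI = H_dom * (base_age / age)^0.5
Age ratio = 50 / 70 = 0.71429
sqrt(age_ratio) = 0.84515
SI = 21.5 * 0.84515 = 18.2 m

18.2


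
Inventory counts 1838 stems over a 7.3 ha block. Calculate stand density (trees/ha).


Formula: Stand Density = N_trees / Area_ha
Density = 1838 trees / 7.3 ha
Density = 252 trees/ha

252


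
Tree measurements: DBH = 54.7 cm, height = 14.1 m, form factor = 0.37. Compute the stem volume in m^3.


Formula: V = pi * (DBH/200)^2 * H * ff
Radius = DBH/200 = 54.7/200 = 0.2735 m
Radius^2 = 0.2735^2 = 0.07480225 m^2
V = pi * 0.07480225 * 14.1 * 0.37
V = 1.226 m^3

1.226


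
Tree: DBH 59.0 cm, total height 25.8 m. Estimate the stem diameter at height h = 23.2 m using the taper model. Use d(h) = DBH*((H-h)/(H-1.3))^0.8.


Taper: d(h) = DBH * ((H - h) / (H - 1.3))^0.8
Numerator = H - h = 25.8 - 23.2 = 2.6 m
Denominator = H - 1.3 = 25.8 - 1.3 = 24.5 m
Ratio = 2.6 / 24.5 = 0.10612
d = 59.0 * 0.10612^0.8 = 9.8 cm

9.8


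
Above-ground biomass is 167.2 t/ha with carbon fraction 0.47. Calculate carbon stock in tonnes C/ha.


Formula: Carbon Stock = Biomass * Carbon Fraction
C = 167.2 t/ha * 0.47
C = 78.6 t C/ha

78.6


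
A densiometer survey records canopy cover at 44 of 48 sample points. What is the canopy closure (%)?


Formula: Canopy closure = covered points / total points * 100
Closure = 44 / 48 * 100
Closure = 0.9167 * 100 = 91.7%

91.7


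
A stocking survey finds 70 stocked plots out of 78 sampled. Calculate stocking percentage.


Formula: Stocking % = stocked plots / total plots * 100
Stocking = 70 / 78 * 100
Stocking = 0.8974 * 100 = 89.7%

89.7


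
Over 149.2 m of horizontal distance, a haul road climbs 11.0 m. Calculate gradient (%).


Formula: Gradient = rise / run * 100
Gradient = 11.0 / 149.2 * 100 = 7.4%

7.4


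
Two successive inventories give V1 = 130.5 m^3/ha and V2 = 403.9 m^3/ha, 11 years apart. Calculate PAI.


Formula: PAI = (V_T2 - V_T1) / (T2 - T1)
Volume increment = 403.9 - 130.5 = 273.4 m^3/ha
PAI = 273.4 / 11 = 24.85 m^3/ha/year

24.85


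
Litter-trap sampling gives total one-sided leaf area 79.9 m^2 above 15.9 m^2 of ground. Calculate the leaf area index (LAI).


Formula: LAI = total leaf area / ground area  (dimensionless)
LAI = 79.9 m^2 / 15.9 m^2
LAI = 5.03

5.03


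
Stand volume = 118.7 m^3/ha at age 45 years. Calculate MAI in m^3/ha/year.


Formula: MAI = Total Volume / Stand Age
MAI = 118.7 m^3/ha / 45 years
MAI = 2.64 m^3/ha/year

2.64


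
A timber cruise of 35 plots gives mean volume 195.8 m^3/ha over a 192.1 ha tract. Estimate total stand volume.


Formula: Total Volume = Mean Volume per ha * Total Area
Total Volume = 195.8 m^3/ha * 192.1 ha
Total Volume = 37613 m^3

37613


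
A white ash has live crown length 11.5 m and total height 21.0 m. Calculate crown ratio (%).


Formula: Crown Ratio = (Crown Length / Total Height) * 100
CR = (11.5 m / 21.0 m) * 100
CR = 0.5476 * 100 = 54.8%

54.8


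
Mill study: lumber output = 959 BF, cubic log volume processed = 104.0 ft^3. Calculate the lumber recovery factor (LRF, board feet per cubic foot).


Formula: LRF = Lumber Output (BF) / Log Input (ft^3)
LRF = 959 BF / 104.0 ft^3
LRF = 9.22 BF/ft^3

9.22


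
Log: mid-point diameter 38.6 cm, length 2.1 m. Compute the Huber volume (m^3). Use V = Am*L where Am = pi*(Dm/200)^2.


Huber: V = Am * L,  Am = pi*(Dm/200)^2
Am = pi*(38.6/200)^2 = 0.117021 m^2
V = 0.117021*2.1 = 0.2457 m^3

0.2457


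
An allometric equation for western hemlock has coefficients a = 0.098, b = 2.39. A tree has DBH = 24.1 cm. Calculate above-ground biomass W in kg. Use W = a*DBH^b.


Formula: W = a * DBH^b  (allometric power law)
DBH^b = 24.1^2.39 = 2009.1887
W = 0.098 * 2009.1887 = 196.9 kg

196.9


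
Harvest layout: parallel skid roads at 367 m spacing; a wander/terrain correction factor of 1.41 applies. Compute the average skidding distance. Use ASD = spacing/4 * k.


Formula: ASD = (spacing / 4) * correction
Uncorrected distance = spacing / 4 = 367 / 4 = 91.75 m
ASD = 91.75 * 1.41 = 129 m

129


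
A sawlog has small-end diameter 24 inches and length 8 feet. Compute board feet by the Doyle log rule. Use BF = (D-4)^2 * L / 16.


Doyle: BF = (D - 4)^2 * L / 16
Adjusted diameter = 24 - 4 = 20 in
(D-4)^2 = 20^2 = 400
BF = 400 * 8 / 16 = 200 BF

200


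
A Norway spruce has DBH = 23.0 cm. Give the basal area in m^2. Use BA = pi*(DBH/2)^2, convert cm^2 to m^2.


Formula: BA = pi * (DBH/2)^2 / 10000  (cm^2 to m^2)
Radius = DBH/2 = 23.0/2 = 11.5 cm
BA = pi * 11.5^2 / 10000
   = 415.4756 cm^2 / 10000
   = 0.0415 m^2

0.0415


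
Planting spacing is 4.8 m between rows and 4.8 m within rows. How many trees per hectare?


Formula: TPH = 10000 m^2/ha / (spacing_x * spacing_y)
Area per tree = 4.8 m * 4.8 m = 23.04 m^2
TPH = 10000 / 23.04 = 434 trees/ha

434


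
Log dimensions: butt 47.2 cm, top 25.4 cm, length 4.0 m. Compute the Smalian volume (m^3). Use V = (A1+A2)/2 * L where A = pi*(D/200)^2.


Smalian: V = (A1 + A2)/2 * L,  A = pi*(D/200)^2
A1 = pi*(47.2/200)^2 = 0.174974 m^2
A2 = pi*(25.4/200)^2 = 0.050671 m^2
V = (0.174974+0.050671)/2*4.0 = 0.4513 m^3

0.4513


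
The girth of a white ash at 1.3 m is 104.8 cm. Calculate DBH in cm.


Formula: DBH = C / pi
DBH = 104.8 / pi
pi = 3.14159...
DBH = 33.4 cm

33.4


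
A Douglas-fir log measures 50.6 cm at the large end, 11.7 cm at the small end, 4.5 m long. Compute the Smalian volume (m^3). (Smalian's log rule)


Smalian: V = (A1 + A2)/2 * L,  A = pi*(D/200)^2
A1 = pi*(50.6/200)^2 = 0.20109 m^2
A2 = pi*(11.7/200)^2 = 0.010751 m^2
V = (0.20109+0.010751)/2*4.5 = 0.4766 m^3

0.4766


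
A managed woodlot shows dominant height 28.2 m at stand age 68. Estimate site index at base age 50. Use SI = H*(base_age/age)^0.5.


Formula: SI = H_dom * (base_age / age)^0.5
Age ratio = 50 / 68 = 0.73529
sqrt(age_ratio) = 0.85749
SI = 28.2 * 0.85749 = 24.2 m

24.2


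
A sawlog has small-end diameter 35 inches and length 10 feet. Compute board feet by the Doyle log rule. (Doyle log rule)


Doyle: BF = (D - 4)^2 * L / 16
Adjusted diameter = 35 - 4 = 31 in
(D-4)^2 = 31^2 = 961
BF = 961 * 10 / 16 = 601 BF

601


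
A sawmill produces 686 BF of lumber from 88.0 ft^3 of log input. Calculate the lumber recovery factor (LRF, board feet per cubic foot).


Formula: LRF = Lumber Output (BF) / Log Input (ft^3)
LRF = 686 BF / 88.0 ft^3
LRF = 7.8 BF/ft^3

7.8


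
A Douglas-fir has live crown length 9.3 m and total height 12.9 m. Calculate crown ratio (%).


Formula: Crown Ratio = (Crown Length / Total Height) * 100
CR = (9.3 m / 12.9 m) * 100
CR = 0.7209 * 100 = 72.1%

72.1


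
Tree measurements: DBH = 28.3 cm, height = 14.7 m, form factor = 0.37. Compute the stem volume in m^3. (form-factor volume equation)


Formula: V = pi * (DBH/200)^2 * H * ff
Radius = DBH/200 = 28.3/200 = 0.1415 m
Radius^2 = 0.1415^2 = 0.02002225 m^2
V = pi * 0.02002225 * 14.7 * 0.37
V = 0.342 m^3

0.342


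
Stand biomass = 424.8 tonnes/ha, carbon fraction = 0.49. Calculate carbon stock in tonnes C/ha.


Formula: Carbon Stock = Biomass * Carbon Fraction
C = 424.8 t/ha * 0.49
C = 208.2 t C/ha

208.2


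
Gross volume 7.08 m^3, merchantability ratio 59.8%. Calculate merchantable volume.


Formula: MV = V_total * (merchantable_pct / 100)
Merchantable fraction = 59.8% / 100 = 0.598
MV = 7.08 m^3 * 0.598 = 4.234 m^3

4.234


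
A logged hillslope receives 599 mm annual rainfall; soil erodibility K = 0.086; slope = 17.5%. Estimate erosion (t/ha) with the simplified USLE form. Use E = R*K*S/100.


Formula: E = R * K * S / 100  (simplified USLE)
R * K = 599 * 0.086 = 51.514
E = 51.514 * 17.5 / 100 = 9.01 t/ha

9.01


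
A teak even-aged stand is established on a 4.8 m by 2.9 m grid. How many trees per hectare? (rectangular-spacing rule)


Formula: TPH = 10000 m^2/ha / (spacing_x * spacing_y)
Area per tree = 4.8 m * 2.9 m = 13.92 m^2
TPH = 10000 / 13.92 = 718 trees/ha

718


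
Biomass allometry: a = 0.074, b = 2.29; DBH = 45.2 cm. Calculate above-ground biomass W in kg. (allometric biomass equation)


Formula: W = a * DBH^b  (allometric power law)
DBH^b = 45.2^2.29 = 6169.7422
W = 0.074 * 6169.7422 = 456.6 kg

456.6


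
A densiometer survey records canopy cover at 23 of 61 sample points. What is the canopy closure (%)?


Formula: Canopy closure = covered points / total points * 100
Closure = 23 / 61 * 100
Closure = 0.377 * 100 = 37.7%

37.7


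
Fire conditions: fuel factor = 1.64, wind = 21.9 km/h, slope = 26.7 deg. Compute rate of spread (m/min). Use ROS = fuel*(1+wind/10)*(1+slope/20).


Formula: ROS = fuel * (1 + wind/10) * (1 + slope/20)
Wind factor = 1 + 21.9/10 = 3.19
Slope factor = 1 + 26.7/20 = 2.335
ROS = 1.64 * 3.19 * 2.335 = 12.22 m/min

12.22


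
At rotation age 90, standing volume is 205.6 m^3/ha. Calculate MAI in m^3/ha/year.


Formula: MAI = Total Volume / Stand Age
MAI = 205.6 m^3/ha / 90 years
MAI = 2.28 m^3/ha/year

2.28


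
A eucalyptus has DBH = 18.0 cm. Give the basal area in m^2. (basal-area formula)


Formula: BA = pi * (DBH/2)^2 / 10000  (cm^2 to m^2)
Radius = DBH/2 = 18.0/2 = 9.0 cm
BA = pi * 9.0^2 / 10000
   = 254.469 cm^2 / 10000
   = 0.0254 m^2

0.0254


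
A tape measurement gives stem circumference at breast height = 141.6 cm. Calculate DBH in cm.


Formula: DBH = C / pi
DBH = 141.6 / pi
pi = 3.14159...
DBH = 45.1 cm

45.1


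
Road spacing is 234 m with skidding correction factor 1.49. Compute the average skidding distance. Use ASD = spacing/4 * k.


Formula: ASD = (spacing / 4) * correction
Uncorrected distance = spacing / 4 = 234 / 4 = 58.5 m
ASD = 58.5 * 1.49 = 87 m

87


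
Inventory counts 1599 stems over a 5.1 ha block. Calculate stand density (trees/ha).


Formula: Stand Density = N_trees / Area_ha
Density = 1599 trees / 5.1 ha
Density = 314 trees/ha

314


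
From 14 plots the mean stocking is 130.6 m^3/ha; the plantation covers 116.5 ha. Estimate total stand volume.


Formula: Total Volume = Mean Volume per ha * Total Area
Total Volume = 130.6 m^3/ha * 116.5 ha
Total Volume = 15215 m^3

15215


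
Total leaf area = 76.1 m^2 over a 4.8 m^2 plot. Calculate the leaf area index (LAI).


Formula: LAI = total leaf area / ground area  (dimensionless)
LAI = 76.1 m^2 / 4.8 m^2
LAI = 15.85

15.85


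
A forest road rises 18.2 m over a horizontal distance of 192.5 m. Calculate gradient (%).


Formula: Gradient = rise / run * 100
Gradient = 18.2 / 192.5 * 100 = 9.5%

9.5


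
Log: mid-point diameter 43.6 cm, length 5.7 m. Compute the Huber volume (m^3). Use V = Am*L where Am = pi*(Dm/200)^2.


Huber: V = Am * L,  Am = pi*(Dm/200)^2
Am = pi*(43.6/200)^2 = 0.149301 m^2
V = 0.149301*5.7 = 0.851 m^3

0.851


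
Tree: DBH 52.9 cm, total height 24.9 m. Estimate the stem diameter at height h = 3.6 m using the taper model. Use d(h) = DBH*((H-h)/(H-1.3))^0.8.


Taper: d(h) = DBH * ((H - h) / (H - 1.3))^0.8
Numerator = H - h = 24.9 - 3.6 = 21.3 m
Denominator = H - 1.3 = 24.9 - 1.3 = 23.6 m
Ratio = 21.3 / 23.6 = 0.90254
d = 52.9 * 0.90254^0.8 = 48.7 cm

48.7


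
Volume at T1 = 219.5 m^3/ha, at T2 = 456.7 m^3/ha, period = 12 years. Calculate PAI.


Formula: PAI = (V_T2 - V_T1) / (T2 - T1)
Volume increment = 456.7 - 219.5 = 237.2 m^3/ha
PAI = 237.2 / 12 = 19.77 m^3/ha/year

19.77


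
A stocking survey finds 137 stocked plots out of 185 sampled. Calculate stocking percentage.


Formula: Stocking % = stocked plots / total plots * 100
Stocking = 137 / 185 * 100
Stocking = 0.7405 * 100 = 74.1%

74.1


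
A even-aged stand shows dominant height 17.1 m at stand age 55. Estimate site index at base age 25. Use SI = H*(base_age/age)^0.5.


Formula: SI = H_dom * (base_age / age)^0.5
Age ratio = 25 / 55 = 0.45455
sqrt(age_ratio) = 0.6742
SI = 17.1 * 0.6742 = 11.5 m

11.5


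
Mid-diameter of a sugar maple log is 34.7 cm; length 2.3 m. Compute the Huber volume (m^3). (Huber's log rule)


Huber: V = Am * L,  Am = pi*(Dm/200)^2
Am = pi*(34.7/200)^2 = 0.094569 m^2
V = 0.094569*2.3 = 0.2175 m^3

0.2175


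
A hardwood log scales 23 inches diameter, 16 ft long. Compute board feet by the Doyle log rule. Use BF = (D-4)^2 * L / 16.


Doyle: BF = (D - 4)^2 * L / 16
Adjusted diameter = 23 - 4 = 19 in
(D-4)^2 = 19^2 = 361
BF = 361 * 16 / 16 = 361 BF

361


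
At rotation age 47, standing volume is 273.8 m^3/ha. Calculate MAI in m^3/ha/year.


Formula: MAI = Total Volume / Stand Age
MAI = 273.8 m^3/ha / 47 years
MAI = 5.83 m^3/ha/year

5.83


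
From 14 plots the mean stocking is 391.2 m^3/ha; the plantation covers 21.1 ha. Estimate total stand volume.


Formula: Total Volume = Mean Volume per ha * Total Area
Total Volume = 391.2 m^3/ha * 21.1 ha
Total Volume = 8254 m^3

8254


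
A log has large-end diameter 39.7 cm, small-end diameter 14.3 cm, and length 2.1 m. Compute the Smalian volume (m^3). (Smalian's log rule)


Smalian: V = (A1 + A2)/2 * L,  A = pi*(D/200)^2
A1 = pi*(39.7/200)^2 = 0.123786 m^2
A2 = pi*(14.3/200)^2 = 0.016061 m^2
V = (0.123786+0.016061)/2*2.1 = 0.1468 m^3

0.1468


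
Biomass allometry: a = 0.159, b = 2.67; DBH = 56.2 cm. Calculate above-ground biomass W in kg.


Formula: W = a * DBH^b  (allometric power law)
DBH^b = 56.2^2.67 = 46967.3398
W = 0.159 * 46967.3398 = 7467.8 kg

7467.8


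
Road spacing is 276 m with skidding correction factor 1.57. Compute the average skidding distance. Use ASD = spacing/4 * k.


Formula: ASD = (spacing / 4) * correction
Uncorrected distance = spacing / 4 = 276 / 4 = 69 m
ASD = 69 * 1.57 = 108 m

108


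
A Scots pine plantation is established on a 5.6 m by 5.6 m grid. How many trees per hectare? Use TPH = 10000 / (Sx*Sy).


Formula: TPH = 10000 m^2/ha / (spacing_x * spacing_y)
Area per tree = 5.6 m * 5.6 m = 31.36 m^2
TPH = 10000 / 31.36 = 319 trees/ha

319


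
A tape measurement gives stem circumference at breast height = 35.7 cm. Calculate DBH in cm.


Formula: DBH = C / pi
DBH = 35.7 / pi
pi = 3.14159...
DBH = 11.4 cm

11.4


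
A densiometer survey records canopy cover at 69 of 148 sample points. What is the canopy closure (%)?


Formula: Canopy closure = covered points / total points * 100
Closure = 69 / 148 * 100
Closure = 0.4662 * 100 = 46.6%

46.6


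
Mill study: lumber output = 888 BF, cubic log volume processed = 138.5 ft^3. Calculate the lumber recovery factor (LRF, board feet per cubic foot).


Formula: LRF = Lumber Output (BF) / Log Input (ft^3)
LRF = 888 BF / 138.5 ft^3
LRF = 6.41 BF/ft^3

6.41


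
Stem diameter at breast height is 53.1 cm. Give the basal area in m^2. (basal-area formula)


Formula: BA = pi * (DBH/2)^2 / 10000  (cm^2 to m^2)
Radius = DBH/2 = 53.1/2 = 26.55 cm
BA = pi * 26.55^2 / 10000
   = 2214.5165 cm^2 / 10000
   = 0.2215 m^2

0.2215


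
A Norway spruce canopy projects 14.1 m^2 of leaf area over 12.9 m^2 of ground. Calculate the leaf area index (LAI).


Formula: LAI = total leaf area / ground area  (dimensionless)
LAI = 14.1 m^2 / 12.9 m^2
LAI = 1.09

1.09


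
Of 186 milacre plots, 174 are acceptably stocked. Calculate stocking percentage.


Formula: Stocking % = stocked plots / total plots * 100
Stocking = 174 / 186 * 100
Stocking = 0.9355 * 100 = 93.5%

93.5


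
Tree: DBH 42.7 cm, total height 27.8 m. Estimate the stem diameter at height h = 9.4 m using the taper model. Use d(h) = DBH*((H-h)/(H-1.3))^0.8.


Taper: d(h) = DBH * ((H - h) / (H - 1.3))^0.8
Numerator = H - h = 27.8 - 9.4 = 18.4 m
Denominator = H - 1.3 = 27.8 - 1.3 = 26.5 m
Ratio = 18.4 / 26.5 = 0.69434
d = 42.7 * 0.69434^0.8 = 31.9 cm

31.9


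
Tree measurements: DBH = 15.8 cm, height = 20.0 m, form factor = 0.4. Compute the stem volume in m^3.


Formula: V = pi * (DBH/200)^2 * H * ff
Radius = DBH/200 = 15.8/200 = 0.079 m
Radius^2 = 0.079^2 = 0.006241 m^2
V = pi * 0.006241 * 20.0 * 0.4
V = 0.157 m^3

0.157
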